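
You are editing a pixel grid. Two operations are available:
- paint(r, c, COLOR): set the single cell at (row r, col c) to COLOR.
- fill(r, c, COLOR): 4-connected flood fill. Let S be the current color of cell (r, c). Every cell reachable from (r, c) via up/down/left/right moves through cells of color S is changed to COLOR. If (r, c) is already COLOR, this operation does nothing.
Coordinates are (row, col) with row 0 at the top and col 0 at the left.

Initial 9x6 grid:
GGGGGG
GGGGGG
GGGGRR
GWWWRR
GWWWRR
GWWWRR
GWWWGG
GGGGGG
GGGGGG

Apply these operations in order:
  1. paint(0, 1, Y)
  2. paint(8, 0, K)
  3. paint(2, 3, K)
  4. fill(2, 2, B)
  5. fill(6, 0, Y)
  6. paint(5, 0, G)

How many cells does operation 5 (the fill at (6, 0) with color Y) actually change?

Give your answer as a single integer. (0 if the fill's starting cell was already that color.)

After op 1 paint(0,1,Y):
GYGGGG
GGGGGG
GGGGRR
GWWWRR
GWWWRR
GWWWRR
GWWWGG
GGGGGG
GGGGGG
After op 2 paint(8,0,K):
GYGGGG
GGGGGG
GGGGRR
GWWWRR
GWWWRR
GWWWRR
GWWWGG
GGGGGG
KGGGGG
After op 3 paint(2,3,K):
GYGGGG
GGGGGG
GGGKRR
GWWWRR
GWWWRR
GWWWRR
GWWWGG
GGGGGG
KGGGGG
After op 4 fill(2,2,B) [31 cells changed]:
BYBBBB
BBBBBB
BBBKRR
BWWWRR
BWWWRR
BWWWRR
BWWWBB
BBBBBB
KBBBBB
After op 5 fill(6,0,Y) [31 cells changed]:
YYYYYY
YYYYYY
YYYKRR
YWWWRR
YWWWRR
YWWWRR
YWWWYY
YYYYYY
KYYYYY

Answer: 31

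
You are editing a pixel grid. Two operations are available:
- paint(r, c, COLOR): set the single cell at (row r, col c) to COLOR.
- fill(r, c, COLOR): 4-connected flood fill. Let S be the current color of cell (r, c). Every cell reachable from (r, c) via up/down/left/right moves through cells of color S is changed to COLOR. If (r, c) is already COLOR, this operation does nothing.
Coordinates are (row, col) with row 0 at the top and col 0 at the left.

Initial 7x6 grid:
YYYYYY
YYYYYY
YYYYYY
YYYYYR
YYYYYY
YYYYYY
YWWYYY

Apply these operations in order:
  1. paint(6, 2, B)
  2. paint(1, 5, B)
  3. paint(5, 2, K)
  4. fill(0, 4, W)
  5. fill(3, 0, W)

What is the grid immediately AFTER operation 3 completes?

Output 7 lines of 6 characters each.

After op 1 paint(6,2,B):
YYYYYY
YYYYYY
YYYYYY
YYYYYR
YYYYYY
YYYYYY
YWBYYY
After op 2 paint(1,5,B):
YYYYYY
YYYYYB
YYYYYY
YYYYYR
YYYYYY
YYYYYY
YWBYYY
After op 3 paint(5,2,K):
YYYYYY
YYYYYB
YYYYYY
YYYYYR
YYYYYY
YYKYYY
YWBYYY

Answer: YYYYYY
YYYYYB
YYYYYY
YYYYYR
YYYYYY
YYKYYY
YWBYYY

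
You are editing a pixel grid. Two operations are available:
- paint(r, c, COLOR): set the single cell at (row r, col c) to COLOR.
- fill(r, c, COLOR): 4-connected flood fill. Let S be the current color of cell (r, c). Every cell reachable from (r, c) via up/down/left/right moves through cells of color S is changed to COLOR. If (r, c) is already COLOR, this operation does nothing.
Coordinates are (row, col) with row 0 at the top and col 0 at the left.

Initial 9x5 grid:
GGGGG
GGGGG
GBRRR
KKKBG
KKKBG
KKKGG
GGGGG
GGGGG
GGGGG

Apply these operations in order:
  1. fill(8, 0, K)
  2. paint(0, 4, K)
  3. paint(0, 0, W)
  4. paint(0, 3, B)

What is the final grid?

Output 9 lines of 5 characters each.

Answer: WGGBK
GGGGG
GBRRR
KKKBK
KKKBK
KKKKK
KKKKK
KKKKK
KKKKK

Derivation:
After op 1 fill(8,0,K) [19 cells changed]:
GGGGG
GGGGG
GBRRR
KKKBK
KKKBK
KKKKK
KKKKK
KKKKK
KKKKK
After op 2 paint(0,4,K):
GGGGK
GGGGG
GBRRR
KKKBK
KKKBK
KKKKK
KKKKK
KKKKK
KKKKK
After op 3 paint(0,0,W):
WGGGK
GGGGG
GBRRR
KKKBK
KKKBK
KKKKK
KKKKK
KKKKK
KKKKK
After op 4 paint(0,3,B):
WGGBK
GGGGG
GBRRR
KKKBK
KKKBK
KKKKK
KKKKK
KKKKK
KKKKK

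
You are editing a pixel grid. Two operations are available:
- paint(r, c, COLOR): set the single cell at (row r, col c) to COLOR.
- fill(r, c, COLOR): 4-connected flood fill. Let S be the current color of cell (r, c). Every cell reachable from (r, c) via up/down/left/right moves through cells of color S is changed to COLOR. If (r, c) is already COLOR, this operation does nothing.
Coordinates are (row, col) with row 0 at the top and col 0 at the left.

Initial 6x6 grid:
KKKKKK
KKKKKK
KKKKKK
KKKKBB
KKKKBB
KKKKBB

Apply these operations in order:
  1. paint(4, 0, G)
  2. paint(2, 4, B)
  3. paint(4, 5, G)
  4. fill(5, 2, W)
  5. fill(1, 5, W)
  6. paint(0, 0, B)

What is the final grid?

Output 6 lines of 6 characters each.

After op 1 paint(4,0,G):
KKKKKK
KKKKKK
KKKKKK
KKKKBB
GKKKBB
KKKKBB
After op 2 paint(2,4,B):
KKKKKK
KKKKKK
KKKKBK
KKKKBB
GKKKBB
KKKKBB
After op 3 paint(4,5,G):
KKKKKK
KKKKKK
KKKKBK
KKKKBB
GKKKBG
KKKKBB
After op 4 fill(5,2,W) [28 cells changed]:
WWWWWW
WWWWWW
WWWWBW
WWWWBB
GWWWBG
WWWWBB
After op 5 fill(1,5,W) [0 cells changed]:
WWWWWW
WWWWWW
WWWWBW
WWWWBB
GWWWBG
WWWWBB
After op 6 paint(0,0,B):
BWWWWW
WWWWWW
WWWWBW
WWWWBB
GWWWBG
WWWWBB

Answer: BWWWWW
WWWWWW
WWWWBW
WWWWBB
GWWWBG
WWWWBB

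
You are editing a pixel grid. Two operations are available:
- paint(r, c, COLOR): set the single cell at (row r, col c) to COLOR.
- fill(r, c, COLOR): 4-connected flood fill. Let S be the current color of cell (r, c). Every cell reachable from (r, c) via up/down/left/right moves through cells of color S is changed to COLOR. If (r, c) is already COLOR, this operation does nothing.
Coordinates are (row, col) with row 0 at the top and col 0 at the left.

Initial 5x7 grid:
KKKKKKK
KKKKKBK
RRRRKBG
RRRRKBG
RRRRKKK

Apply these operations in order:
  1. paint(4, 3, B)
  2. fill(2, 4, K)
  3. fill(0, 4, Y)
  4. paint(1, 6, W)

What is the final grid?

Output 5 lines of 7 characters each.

Answer: YYYYYYY
YYYYYBW
RRRRYBG
RRRRYBG
RRRBYYY

Derivation:
After op 1 paint(4,3,B):
KKKKKKK
KKKKKBK
RRRRKBG
RRRRKBG
RRRBKKK
After op 2 fill(2,4,K) [0 cells changed]:
KKKKKKK
KKKKKBK
RRRRKBG
RRRRKBG
RRRBKKK
After op 3 fill(0,4,Y) [18 cells changed]:
YYYYYYY
YYYYYBY
RRRRYBG
RRRRYBG
RRRBYYY
After op 4 paint(1,6,W):
YYYYYYY
YYYYYBW
RRRRYBG
RRRRYBG
RRRBYYY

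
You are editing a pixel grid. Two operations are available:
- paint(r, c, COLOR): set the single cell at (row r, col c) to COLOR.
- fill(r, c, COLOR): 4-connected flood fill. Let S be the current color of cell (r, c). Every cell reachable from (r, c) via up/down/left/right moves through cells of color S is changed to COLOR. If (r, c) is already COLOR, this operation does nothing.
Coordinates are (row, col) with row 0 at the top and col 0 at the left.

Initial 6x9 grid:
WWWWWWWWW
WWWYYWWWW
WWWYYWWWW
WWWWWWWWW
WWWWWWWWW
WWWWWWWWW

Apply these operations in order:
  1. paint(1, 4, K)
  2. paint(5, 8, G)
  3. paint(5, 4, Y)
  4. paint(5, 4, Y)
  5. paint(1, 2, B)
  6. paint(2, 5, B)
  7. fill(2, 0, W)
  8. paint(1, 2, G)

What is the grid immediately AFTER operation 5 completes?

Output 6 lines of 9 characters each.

After op 1 paint(1,4,K):
WWWWWWWWW
WWWYKWWWW
WWWYYWWWW
WWWWWWWWW
WWWWWWWWW
WWWWWWWWW
After op 2 paint(5,8,G):
WWWWWWWWW
WWWYKWWWW
WWWYYWWWW
WWWWWWWWW
WWWWWWWWW
WWWWWWWWG
After op 3 paint(5,4,Y):
WWWWWWWWW
WWWYKWWWW
WWWYYWWWW
WWWWWWWWW
WWWWWWWWW
WWWWYWWWG
After op 4 paint(5,4,Y):
WWWWWWWWW
WWWYKWWWW
WWWYYWWWW
WWWWWWWWW
WWWWWWWWW
WWWWYWWWG
After op 5 paint(1,2,B):
WWWWWWWWW
WWBYKWWWW
WWWYYWWWW
WWWWWWWWW
WWWWWWWWW
WWWWYWWWG

Answer: WWWWWWWWW
WWBYKWWWW
WWWYYWWWW
WWWWWWWWW
WWWWWWWWW
WWWWYWWWG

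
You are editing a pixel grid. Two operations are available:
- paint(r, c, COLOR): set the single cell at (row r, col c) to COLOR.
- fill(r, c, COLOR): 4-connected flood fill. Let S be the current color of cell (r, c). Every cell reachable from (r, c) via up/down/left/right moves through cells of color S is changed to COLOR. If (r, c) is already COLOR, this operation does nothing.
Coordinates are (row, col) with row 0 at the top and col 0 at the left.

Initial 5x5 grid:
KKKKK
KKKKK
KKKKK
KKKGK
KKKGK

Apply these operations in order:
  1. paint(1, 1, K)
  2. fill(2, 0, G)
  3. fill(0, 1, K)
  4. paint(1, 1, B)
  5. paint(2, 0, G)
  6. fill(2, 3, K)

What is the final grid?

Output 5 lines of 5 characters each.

After op 1 paint(1,1,K):
KKKKK
KKKKK
KKKKK
KKKGK
KKKGK
After op 2 fill(2,0,G) [23 cells changed]:
GGGGG
GGGGG
GGGGG
GGGGG
GGGGG
After op 3 fill(0,1,K) [25 cells changed]:
KKKKK
KKKKK
KKKKK
KKKKK
KKKKK
After op 4 paint(1,1,B):
KKKKK
KBKKK
KKKKK
KKKKK
KKKKK
After op 5 paint(2,0,G):
KKKKK
KBKKK
GKKKK
KKKKK
KKKKK
After op 6 fill(2,3,K) [0 cells changed]:
KKKKK
KBKKK
GKKKK
KKKKK
KKKKK

Answer: KKKKK
KBKKK
GKKKK
KKKKK
KKKKK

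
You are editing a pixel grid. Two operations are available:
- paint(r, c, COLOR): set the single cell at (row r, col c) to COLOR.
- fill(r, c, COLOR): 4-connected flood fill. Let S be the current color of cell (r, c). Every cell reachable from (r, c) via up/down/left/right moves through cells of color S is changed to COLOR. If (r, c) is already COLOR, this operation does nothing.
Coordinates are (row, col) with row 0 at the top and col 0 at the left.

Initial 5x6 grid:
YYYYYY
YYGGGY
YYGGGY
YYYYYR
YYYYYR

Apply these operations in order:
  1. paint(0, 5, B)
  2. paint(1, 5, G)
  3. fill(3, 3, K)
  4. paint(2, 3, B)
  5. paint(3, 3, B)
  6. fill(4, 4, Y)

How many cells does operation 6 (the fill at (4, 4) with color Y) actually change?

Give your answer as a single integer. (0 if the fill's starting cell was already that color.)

After op 1 paint(0,5,B):
YYYYYB
YYGGGY
YYGGGY
YYYYYR
YYYYYR
After op 2 paint(1,5,G):
YYYYYB
YYGGGG
YYGGGY
YYYYYR
YYYYYR
After op 3 fill(3,3,K) [19 cells changed]:
KKKKKB
KKGGGG
KKGGGY
KKKKKR
KKKKKR
After op 4 paint(2,3,B):
KKKKKB
KKGGGG
KKGBGY
KKKKKR
KKKKKR
After op 5 paint(3,3,B):
KKKKKB
KKGGGG
KKGBGY
KKKBKR
KKKKKR
After op 6 fill(4,4,Y) [18 cells changed]:
YYYYYB
YYGGGG
YYGBGY
YYYBYR
YYYYYR

Answer: 18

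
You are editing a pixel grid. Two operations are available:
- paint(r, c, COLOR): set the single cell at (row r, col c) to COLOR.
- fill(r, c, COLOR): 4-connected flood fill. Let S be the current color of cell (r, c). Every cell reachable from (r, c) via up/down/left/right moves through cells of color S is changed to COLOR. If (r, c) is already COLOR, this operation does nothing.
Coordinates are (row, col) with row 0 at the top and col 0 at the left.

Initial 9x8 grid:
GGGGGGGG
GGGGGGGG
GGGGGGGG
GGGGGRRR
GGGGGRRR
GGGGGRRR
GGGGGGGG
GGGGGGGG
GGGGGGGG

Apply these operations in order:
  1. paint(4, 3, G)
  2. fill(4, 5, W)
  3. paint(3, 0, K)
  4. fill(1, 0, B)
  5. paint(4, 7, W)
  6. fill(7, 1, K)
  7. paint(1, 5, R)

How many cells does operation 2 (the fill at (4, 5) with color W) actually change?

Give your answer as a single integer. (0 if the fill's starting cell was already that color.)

Answer: 9

Derivation:
After op 1 paint(4,3,G):
GGGGGGGG
GGGGGGGG
GGGGGGGG
GGGGGRRR
GGGGGRRR
GGGGGRRR
GGGGGGGG
GGGGGGGG
GGGGGGGG
After op 2 fill(4,5,W) [9 cells changed]:
GGGGGGGG
GGGGGGGG
GGGGGGGG
GGGGGWWW
GGGGGWWW
GGGGGWWW
GGGGGGGG
GGGGGGGG
GGGGGGGG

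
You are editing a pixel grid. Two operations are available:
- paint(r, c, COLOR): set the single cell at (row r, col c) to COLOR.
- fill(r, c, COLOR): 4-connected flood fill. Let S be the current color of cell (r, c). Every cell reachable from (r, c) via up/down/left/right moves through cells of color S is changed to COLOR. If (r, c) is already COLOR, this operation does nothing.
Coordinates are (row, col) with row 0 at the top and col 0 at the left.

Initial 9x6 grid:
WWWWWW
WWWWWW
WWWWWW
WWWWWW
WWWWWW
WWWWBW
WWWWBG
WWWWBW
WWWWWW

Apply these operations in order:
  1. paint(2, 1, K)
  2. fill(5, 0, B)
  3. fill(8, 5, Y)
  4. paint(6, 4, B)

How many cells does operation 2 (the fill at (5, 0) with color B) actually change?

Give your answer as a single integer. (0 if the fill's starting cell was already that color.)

Answer: 49

Derivation:
After op 1 paint(2,1,K):
WWWWWW
WWWWWW
WKWWWW
WWWWWW
WWWWWW
WWWWBW
WWWWBG
WWWWBW
WWWWWW
After op 2 fill(5,0,B) [49 cells changed]:
BBBBBB
BBBBBB
BKBBBB
BBBBBB
BBBBBB
BBBBBB
BBBBBG
BBBBBB
BBBBBB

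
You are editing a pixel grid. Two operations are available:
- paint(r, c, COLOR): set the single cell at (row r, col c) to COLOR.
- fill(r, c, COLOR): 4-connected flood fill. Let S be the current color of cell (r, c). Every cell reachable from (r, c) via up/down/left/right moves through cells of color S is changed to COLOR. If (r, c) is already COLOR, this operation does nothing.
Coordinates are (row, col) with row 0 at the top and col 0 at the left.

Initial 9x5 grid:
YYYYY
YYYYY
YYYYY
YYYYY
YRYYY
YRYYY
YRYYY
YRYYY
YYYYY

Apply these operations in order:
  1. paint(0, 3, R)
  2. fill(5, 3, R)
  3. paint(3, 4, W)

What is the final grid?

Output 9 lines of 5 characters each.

After op 1 paint(0,3,R):
YYYRY
YYYYY
YYYYY
YYYYY
YRYYY
YRYYY
YRYYY
YRYYY
YYYYY
After op 2 fill(5,3,R) [40 cells changed]:
RRRRR
RRRRR
RRRRR
RRRRR
RRRRR
RRRRR
RRRRR
RRRRR
RRRRR
After op 3 paint(3,4,W):
RRRRR
RRRRR
RRRRR
RRRRW
RRRRR
RRRRR
RRRRR
RRRRR
RRRRR

Answer: RRRRR
RRRRR
RRRRR
RRRRW
RRRRR
RRRRR
RRRRR
RRRRR
RRRRR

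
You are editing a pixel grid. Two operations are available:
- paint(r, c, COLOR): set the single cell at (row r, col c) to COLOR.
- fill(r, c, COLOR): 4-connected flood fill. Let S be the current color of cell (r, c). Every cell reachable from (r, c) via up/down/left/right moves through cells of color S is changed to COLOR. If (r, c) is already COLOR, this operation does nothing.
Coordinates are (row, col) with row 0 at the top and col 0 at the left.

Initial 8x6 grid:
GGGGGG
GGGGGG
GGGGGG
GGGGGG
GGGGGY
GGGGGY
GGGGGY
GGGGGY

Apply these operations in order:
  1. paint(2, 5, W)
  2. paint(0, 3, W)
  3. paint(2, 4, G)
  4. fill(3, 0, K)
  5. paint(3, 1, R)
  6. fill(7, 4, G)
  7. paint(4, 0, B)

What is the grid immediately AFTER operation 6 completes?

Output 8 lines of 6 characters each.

After op 1 paint(2,5,W):
GGGGGG
GGGGGG
GGGGGW
GGGGGG
GGGGGY
GGGGGY
GGGGGY
GGGGGY
After op 2 paint(0,3,W):
GGGWGG
GGGGGG
GGGGGW
GGGGGG
GGGGGY
GGGGGY
GGGGGY
GGGGGY
After op 3 paint(2,4,G):
GGGWGG
GGGGGG
GGGGGW
GGGGGG
GGGGGY
GGGGGY
GGGGGY
GGGGGY
After op 4 fill(3,0,K) [42 cells changed]:
KKKWKK
KKKKKK
KKKKKW
KKKKKK
KKKKKY
KKKKKY
KKKKKY
KKKKKY
After op 5 paint(3,1,R):
KKKWKK
KKKKKK
KKKKKW
KRKKKK
KKKKKY
KKKKKY
KKKKKY
KKKKKY
After op 6 fill(7,4,G) [41 cells changed]:
GGGWGG
GGGGGG
GGGGGW
GRGGGG
GGGGGY
GGGGGY
GGGGGY
GGGGGY

Answer: GGGWGG
GGGGGG
GGGGGW
GRGGGG
GGGGGY
GGGGGY
GGGGGY
GGGGGY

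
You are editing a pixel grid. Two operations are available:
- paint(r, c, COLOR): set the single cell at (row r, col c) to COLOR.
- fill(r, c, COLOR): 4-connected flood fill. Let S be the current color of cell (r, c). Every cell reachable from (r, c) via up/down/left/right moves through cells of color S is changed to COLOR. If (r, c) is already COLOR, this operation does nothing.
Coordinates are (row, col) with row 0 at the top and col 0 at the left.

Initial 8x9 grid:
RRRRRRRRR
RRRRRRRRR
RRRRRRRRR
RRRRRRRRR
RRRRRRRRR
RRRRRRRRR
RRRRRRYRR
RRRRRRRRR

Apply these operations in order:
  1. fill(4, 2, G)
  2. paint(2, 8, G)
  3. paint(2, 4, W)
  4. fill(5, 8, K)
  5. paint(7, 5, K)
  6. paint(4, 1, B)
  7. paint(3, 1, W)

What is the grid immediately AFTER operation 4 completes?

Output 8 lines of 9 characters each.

After op 1 fill(4,2,G) [71 cells changed]:
GGGGGGGGG
GGGGGGGGG
GGGGGGGGG
GGGGGGGGG
GGGGGGGGG
GGGGGGGGG
GGGGGGYGG
GGGGGGGGG
After op 2 paint(2,8,G):
GGGGGGGGG
GGGGGGGGG
GGGGGGGGG
GGGGGGGGG
GGGGGGGGG
GGGGGGGGG
GGGGGGYGG
GGGGGGGGG
After op 3 paint(2,4,W):
GGGGGGGGG
GGGGGGGGG
GGGGWGGGG
GGGGGGGGG
GGGGGGGGG
GGGGGGGGG
GGGGGGYGG
GGGGGGGGG
After op 4 fill(5,8,K) [70 cells changed]:
KKKKKKKKK
KKKKKKKKK
KKKKWKKKK
KKKKKKKKK
KKKKKKKKK
KKKKKKKKK
KKKKKKYKK
KKKKKKKKK

Answer: KKKKKKKKK
KKKKKKKKK
KKKKWKKKK
KKKKKKKKK
KKKKKKKKK
KKKKKKKKK
KKKKKKYKK
KKKKKKKKK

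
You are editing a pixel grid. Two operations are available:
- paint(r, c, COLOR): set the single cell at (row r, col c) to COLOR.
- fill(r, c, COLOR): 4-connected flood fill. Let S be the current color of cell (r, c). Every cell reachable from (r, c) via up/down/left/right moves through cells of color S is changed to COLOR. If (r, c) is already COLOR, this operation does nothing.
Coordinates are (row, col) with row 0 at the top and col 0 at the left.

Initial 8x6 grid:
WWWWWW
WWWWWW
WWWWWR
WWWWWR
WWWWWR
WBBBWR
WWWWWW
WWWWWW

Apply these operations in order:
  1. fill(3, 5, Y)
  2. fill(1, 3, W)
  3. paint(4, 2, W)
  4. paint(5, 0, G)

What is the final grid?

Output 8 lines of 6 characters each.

Answer: WWWWWW
WWWWWW
WWWWWY
WWWWWY
WWWWWY
GBBBWY
WWWWWW
WWWWWW

Derivation:
After op 1 fill(3,5,Y) [4 cells changed]:
WWWWWW
WWWWWW
WWWWWY
WWWWWY
WWWWWY
WBBBWY
WWWWWW
WWWWWW
After op 2 fill(1,3,W) [0 cells changed]:
WWWWWW
WWWWWW
WWWWWY
WWWWWY
WWWWWY
WBBBWY
WWWWWW
WWWWWW
After op 3 paint(4,2,W):
WWWWWW
WWWWWW
WWWWWY
WWWWWY
WWWWWY
WBBBWY
WWWWWW
WWWWWW
After op 4 paint(5,0,G):
WWWWWW
WWWWWW
WWWWWY
WWWWWY
WWWWWY
GBBBWY
WWWWWW
WWWWWW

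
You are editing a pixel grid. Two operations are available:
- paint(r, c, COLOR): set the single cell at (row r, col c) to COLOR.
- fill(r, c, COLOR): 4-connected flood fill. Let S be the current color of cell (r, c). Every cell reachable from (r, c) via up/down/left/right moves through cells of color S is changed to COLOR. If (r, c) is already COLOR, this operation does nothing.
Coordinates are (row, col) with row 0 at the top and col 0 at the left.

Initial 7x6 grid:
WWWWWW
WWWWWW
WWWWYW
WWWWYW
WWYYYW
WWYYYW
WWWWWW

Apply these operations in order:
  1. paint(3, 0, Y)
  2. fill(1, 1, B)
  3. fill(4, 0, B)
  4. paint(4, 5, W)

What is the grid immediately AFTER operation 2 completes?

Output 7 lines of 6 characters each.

After op 1 paint(3,0,Y):
WWWWWW
WWWWWW
WWWWYW
YWWWYW
WWYYYW
WWYYYW
WWWWWW
After op 2 fill(1,1,B) [33 cells changed]:
BBBBBB
BBBBBB
BBBBYB
YBBBYB
BBYYYB
BBYYYB
BBBBBB

Answer: BBBBBB
BBBBBB
BBBBYB
YBBBYB
BBYYYB
BBYYYB
BBBBBB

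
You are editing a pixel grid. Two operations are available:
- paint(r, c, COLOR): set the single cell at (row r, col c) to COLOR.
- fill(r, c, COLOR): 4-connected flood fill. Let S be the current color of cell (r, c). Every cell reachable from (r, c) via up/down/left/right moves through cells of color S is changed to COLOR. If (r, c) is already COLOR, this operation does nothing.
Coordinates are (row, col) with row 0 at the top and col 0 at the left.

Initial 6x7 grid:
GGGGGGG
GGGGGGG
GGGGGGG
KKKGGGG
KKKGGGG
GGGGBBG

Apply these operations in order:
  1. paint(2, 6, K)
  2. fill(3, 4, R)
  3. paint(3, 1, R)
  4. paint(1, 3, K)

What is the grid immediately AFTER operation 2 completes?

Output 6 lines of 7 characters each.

Answer: RRRRRRR
RRRRRRR
RRRRRRK
KKKRRRR
KKKRRRR
RRRRBBR

Derivation:
After op 1 paint(2,6,K):
GGGGGGG
GGGGGGG
GGGGGGK
KKKGGGG
KKKGGGG
GGGGBBG
After op 2 fill(3,4,R) [33 cells changed]:
RRRRRRR
RRRRRRR
RRRRRRK
KKKRRRR
KKKRRRR
RRRRBBR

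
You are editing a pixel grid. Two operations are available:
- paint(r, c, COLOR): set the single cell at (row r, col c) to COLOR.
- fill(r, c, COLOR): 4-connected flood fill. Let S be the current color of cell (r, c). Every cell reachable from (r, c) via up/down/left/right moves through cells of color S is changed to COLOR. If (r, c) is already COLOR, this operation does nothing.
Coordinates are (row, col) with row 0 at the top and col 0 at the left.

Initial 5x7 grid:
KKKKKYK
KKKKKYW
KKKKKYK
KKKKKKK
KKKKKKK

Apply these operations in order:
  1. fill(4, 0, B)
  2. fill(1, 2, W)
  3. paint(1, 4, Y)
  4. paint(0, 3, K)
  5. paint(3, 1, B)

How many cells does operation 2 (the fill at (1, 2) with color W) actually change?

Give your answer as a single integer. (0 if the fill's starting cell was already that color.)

Answer: 30

Derivation:
After op 1 fill(4,0,B) [30 cells changed]:
BBBBBYK
BBBBBYW
BBBBBYB
BBBBBBB
BBBBBBB
After op 2 fill(1,2,W) [30 cells changed]:
WWWWWYK
WWWWWYW
WWWWWYW
WWWWWWW
WWWWWWW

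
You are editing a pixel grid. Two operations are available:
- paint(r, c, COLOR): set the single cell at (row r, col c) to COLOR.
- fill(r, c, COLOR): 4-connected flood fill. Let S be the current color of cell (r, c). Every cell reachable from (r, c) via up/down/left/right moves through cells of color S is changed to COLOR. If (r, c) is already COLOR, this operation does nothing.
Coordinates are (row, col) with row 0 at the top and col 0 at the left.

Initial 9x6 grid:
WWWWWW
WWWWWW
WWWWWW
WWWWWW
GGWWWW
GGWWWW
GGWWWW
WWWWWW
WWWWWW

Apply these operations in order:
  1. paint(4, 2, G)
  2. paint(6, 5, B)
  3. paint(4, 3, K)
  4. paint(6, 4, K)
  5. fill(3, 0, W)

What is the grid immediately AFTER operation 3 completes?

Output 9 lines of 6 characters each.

After op 1 paint(4,2,G):
WWWWWW
WWWWWW
WWWWWW
WWWWWW
GGGWWW
GGWWWW
GGWWWW
WWWWWW
WWWWWW
After op 2 paint(6,5,B):
WWWWWW
WWWWWW
WWWWWW
WWWWWW
GGGWWW
GGWWWW
GGWWWB
WWWWWW
WWWWWW
After op 3 paint(4,3,K):
WWWWWW
WWWWWW
WWWWWW
WWWWWW
GGGKWW
GGWWWW
GGWWWB
WWWWWW
WWWWWW

Answer: WWWWWW
WWWWWW
WWWWWW
WWWWWW
GGGKWW
GGWWWW
GGWWWB
WWWWWW
WWWWWW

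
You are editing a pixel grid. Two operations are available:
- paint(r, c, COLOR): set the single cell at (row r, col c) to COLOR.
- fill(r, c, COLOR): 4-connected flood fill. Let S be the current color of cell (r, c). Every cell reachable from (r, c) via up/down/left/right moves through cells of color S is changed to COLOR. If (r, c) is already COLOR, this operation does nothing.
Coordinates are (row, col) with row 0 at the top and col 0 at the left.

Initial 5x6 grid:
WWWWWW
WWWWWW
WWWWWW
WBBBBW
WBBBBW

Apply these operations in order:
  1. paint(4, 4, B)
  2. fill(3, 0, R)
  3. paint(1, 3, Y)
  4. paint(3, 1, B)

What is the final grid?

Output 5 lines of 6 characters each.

Answer: RRRRRR
RRRYRR
RRRRRR
RBBBBR
RBBBBR

Derivation:
After op 1 paint(4,4,B):
WWWWWW
WWWWWW
WWWWWW
WBBBBW
WBBBBW
After op 2 fill(3,0,R) [22 cells changed]:
RRRRRR
RRRRRR
RRRRRR
RBBBBR
RBBBBR
After op 3 paint(1,3,Y):
RRRRRR
RRRYRR
RRRRRR
RBBBBR
RBBBBR
After op 4 paint(3,1,B):
RRRRRR
RRRYRR
RRRRRR
RBBBBR
RBBBBR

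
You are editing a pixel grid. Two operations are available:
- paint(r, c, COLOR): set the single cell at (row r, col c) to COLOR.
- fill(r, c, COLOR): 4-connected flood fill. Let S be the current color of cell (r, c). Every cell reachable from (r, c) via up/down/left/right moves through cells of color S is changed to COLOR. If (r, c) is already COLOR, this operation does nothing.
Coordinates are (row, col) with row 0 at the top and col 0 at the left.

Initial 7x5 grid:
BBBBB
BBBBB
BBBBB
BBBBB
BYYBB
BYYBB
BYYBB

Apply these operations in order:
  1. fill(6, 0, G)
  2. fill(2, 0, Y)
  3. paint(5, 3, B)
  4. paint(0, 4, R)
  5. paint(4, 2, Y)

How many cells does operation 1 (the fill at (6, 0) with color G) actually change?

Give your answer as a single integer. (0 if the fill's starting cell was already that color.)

Answer: 29

Derivation:
After op 1 fill(6,0,G) [29 cells changed]:
GGGGG
GGGGG
GGGGG
GGGGG
GYYGG
GYYGG
GYYGG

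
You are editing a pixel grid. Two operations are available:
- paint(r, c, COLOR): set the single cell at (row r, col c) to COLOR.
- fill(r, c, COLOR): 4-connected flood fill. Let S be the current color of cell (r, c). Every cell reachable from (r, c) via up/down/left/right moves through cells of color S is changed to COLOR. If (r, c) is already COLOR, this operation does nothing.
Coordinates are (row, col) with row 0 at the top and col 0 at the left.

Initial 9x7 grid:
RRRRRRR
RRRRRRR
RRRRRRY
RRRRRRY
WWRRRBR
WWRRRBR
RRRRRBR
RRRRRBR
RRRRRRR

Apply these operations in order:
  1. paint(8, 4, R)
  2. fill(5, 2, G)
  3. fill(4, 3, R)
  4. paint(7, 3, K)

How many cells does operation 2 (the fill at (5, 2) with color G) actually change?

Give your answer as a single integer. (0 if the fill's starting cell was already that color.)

Answer: 53

Derivation:
After op 1 paint(8,4,R):
RRRRRRR
RRRRRRR
RRRRRRY
RRRRRRY
WWRRRBR
WWRRRBR
RRRRRBR
RRRRRBR
RRRRRRR
After op 2 fill(5,2,G) [53 cells changed]:
GGGGGGG
GGGGGGG
GGGGGGY
GGGGGGY
WWGGGBG
WWGGGBG
GGGGGBG
GGGGGBG
GGGGGGG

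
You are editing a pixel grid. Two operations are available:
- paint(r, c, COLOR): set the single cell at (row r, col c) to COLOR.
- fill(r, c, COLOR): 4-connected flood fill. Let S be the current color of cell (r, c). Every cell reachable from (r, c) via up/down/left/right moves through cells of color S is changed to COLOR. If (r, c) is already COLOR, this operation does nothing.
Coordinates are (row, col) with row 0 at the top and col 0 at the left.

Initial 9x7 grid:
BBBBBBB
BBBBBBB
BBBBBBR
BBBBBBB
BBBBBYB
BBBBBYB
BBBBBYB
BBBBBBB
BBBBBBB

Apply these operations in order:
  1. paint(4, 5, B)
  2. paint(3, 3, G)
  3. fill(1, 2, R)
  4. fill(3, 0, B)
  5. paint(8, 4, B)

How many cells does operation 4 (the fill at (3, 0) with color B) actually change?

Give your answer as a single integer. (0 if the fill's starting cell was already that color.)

Answer: 60

Derivation:
After op 1 paint(4,5,B):
BBBBBBB
BBBBBBB
BBBBBBR
BBBBBBB
BBBBBBB
BBBBBYB
BBBBBYB
BBBBBBB
BBBBBBB
After op 2 paint(3,3,G):
BBBBBBB
BBBBBBB
BBBBBBR
BBBGBBB
BBBBBBB
BBBBBYB
BBBBBYB
BBBBBBB
BBBBBBB
After op 3 fill(1,2,R) [59 cells changed]:
RRRRRRR
RRRRRRR
RRRRRRR
RRRGRRR
RRRRRRR
RRRRRYR
RRRRRYR
RRRRRRR
RRRRRRR
After op 4 fill(3,0,B) [60 cells changed]:
BBBBBBB
BBBBBBB
BBBBBBB
BBBGBBB
BBBBBBB
BBBBBYB
BBBBBYB
BBBBBBB
BBBBBBB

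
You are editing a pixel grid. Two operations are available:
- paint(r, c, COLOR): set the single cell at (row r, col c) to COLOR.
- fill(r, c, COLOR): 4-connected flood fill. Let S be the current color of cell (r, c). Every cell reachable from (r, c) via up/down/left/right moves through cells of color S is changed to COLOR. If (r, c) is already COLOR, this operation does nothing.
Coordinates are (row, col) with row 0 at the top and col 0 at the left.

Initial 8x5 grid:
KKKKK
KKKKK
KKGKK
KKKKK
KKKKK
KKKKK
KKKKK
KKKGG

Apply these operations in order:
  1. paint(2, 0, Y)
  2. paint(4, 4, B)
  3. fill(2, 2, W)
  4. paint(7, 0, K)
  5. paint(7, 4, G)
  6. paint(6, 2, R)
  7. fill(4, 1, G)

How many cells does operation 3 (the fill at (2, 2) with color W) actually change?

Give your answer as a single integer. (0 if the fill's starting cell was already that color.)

Answer: 1

Derivation:
After op 1 paint(2,0,Y):
KKKKK
KKKKK
YKGKK
KKKKK
KKKKK
KKKKK
KKKKK
KKKGG
After op 2 paint(4,4,B):
KKKKK
KKKKK
YKGKK
KKKKK
KKKKB
KKKKK
KKKKK
KKKGG
After op 3 fill(2,2,W) [1 cells changed]:
KKKKK
KKKKK
YKWKK
KKKKK
KKKKB
KKKKK
KKKKK
KKKGG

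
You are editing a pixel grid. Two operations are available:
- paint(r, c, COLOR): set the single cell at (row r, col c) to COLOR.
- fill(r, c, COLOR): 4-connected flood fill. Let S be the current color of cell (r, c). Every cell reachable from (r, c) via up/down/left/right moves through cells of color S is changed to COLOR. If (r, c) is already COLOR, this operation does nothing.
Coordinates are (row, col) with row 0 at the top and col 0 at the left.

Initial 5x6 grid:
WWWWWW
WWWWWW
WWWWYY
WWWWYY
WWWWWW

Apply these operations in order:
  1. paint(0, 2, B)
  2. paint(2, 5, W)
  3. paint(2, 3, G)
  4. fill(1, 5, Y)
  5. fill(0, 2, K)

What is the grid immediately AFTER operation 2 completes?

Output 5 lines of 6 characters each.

After op 1 paint(0,2,B):
WWBWWW
WWWWWW
WWWWYY
WWWWYY
WWWWWW
After op 2 paint(2,5,W):
WWBWWW
WWWWWW
WWWWYW
WWWWYY
WWWWWW

Answer: WWBWWW
WWWWWW
WWWWYW
WWWWYY
WWWWWW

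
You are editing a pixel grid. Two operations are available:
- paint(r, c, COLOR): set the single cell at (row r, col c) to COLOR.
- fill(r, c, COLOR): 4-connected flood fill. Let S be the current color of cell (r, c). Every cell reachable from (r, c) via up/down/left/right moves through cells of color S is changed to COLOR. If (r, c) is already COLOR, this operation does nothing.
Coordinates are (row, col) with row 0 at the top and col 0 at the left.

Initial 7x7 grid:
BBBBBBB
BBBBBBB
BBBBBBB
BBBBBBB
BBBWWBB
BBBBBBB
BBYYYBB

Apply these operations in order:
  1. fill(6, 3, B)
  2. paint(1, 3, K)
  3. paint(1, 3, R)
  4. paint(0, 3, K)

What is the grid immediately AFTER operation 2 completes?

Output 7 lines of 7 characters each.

Answer: BBBBBBB
BBBKBBB
BBBBBBB
BBBBBBB
BBBWWBB
BBBBBBB
BBBBBBB

Derivation:
After op 1 fill(6,3,B) [3 cells changed]:
BBBBBBB
BBBBBBB
BBBBBBB
BBBBBBB
BBBWWBB
BBBBBBB
BBBBBBB
After op 2 paint(1,3,K):
BBBBBBB
BBBKBBB
BBBBBBB
BBBBBBB
BBBWWBB
BBBBBBB
BBBBBBB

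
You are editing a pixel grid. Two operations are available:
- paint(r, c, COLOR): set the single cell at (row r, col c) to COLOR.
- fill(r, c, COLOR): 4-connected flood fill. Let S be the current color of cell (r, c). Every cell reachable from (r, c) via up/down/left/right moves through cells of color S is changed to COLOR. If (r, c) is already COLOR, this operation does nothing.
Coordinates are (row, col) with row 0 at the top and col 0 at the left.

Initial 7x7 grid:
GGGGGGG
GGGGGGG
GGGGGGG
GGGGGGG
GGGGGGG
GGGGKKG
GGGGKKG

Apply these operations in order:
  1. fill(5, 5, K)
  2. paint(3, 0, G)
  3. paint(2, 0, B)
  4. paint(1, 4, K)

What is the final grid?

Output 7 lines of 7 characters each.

After op 1 fill(5,5,K) [0 cells changed]:
GGGGGGG
GGGGGGG
GGGGGGG
GGGGGGG
GGGGGGG
GGGGKKG
GGGGKKG
After op 2 paint(3,0,G):
GGGGGGG
GGGGGGG
GGGGGGG
GGGGGGG
GGGGGGG
GGGGKKG
GGGGKKG
After op 3 paint(2,0,B):
GGGGGGG
GGGGGGG
BGGGGGG
GGGGGGG
GGGGGGG
GGGGKKG
GGGGKKG
After op 4 paint(1,4,K):
GGGGGGG
GGGGKGG
BGGGGGG
GGGGGGG
GGGGGGG
GGGGKKG
GGGGKKG

Answer: GGGGGGG
GGGGKGG
BGGGGGG
GGGGGGG
GGGGGGG
GGGGKKG
GGGGKKG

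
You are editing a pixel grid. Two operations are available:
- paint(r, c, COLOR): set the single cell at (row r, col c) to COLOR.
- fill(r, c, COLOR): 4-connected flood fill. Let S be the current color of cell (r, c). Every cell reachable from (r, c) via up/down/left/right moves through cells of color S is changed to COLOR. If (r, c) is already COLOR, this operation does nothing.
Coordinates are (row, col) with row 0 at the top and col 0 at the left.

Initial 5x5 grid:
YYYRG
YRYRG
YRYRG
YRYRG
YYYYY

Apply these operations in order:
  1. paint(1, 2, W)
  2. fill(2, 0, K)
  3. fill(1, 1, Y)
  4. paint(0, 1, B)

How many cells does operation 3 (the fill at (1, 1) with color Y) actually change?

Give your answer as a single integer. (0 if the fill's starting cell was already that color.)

After op 1 paint(1,2,W):
YYYRG
YRWRG
YRYRG
YRYRG
YYYYY
After op 2 fill(2,0,K) [13 cells changed]:
KKKRG
KRWRG
KRKRG
KRKRG
KKKKK
After op 3 fill(1,1,Y) [3 cells changed]:
KKKRG
KYWRG
KYKRG
KYKRG
KKKKK

Answer: 3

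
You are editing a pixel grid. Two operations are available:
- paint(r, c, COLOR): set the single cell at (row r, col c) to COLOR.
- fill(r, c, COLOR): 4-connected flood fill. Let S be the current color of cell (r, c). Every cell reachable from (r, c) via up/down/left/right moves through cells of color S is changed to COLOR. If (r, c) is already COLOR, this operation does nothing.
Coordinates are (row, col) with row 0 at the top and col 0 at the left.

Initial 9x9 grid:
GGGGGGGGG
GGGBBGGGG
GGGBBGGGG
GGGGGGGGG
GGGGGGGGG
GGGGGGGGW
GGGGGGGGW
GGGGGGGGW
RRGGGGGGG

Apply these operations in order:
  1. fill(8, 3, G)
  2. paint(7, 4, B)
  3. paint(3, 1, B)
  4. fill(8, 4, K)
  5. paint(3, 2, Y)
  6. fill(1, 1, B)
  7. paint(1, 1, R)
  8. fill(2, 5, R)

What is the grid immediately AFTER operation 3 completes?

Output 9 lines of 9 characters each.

After op 1 fill(8,3,G) [0 cells changed]:
GGGGGGGGG
GGGBBGGGG
GGGBBGGGG
GGGGGGGGG
GGGGGGGGG
GGGGGGGGW
GGGGGGGGW
GGGGGGGGW
RRGGGGGGG
After op 2 paint(7,4,B):
GGGGGGGGG
GGGBBGGGG
GGGBBGGGG
GGGGGGGGG
GGGGGGGGG
GGGGGGGGW
GGGGGGGGW
GGGGBGGGW
RRGGGGGGG
After op 3 paint(3,1,B):
GGGGGGGGG
GGGBBGGGG
GGGBBGGGG
GBGGGGGGG
GGGGGGGGG
GGGGGGGGW
GGGGGGGGW
GGGGBGGGW
RRGGGGGGG

Answer: GGGGGGGGG
GGGBBGGGG
GGGBBGGGG
GBGGGGGGG
GGGGGGGGG
GGGGGGGGW
GGGGGGGGW
GGGGBGGGW
RRGGGGGGG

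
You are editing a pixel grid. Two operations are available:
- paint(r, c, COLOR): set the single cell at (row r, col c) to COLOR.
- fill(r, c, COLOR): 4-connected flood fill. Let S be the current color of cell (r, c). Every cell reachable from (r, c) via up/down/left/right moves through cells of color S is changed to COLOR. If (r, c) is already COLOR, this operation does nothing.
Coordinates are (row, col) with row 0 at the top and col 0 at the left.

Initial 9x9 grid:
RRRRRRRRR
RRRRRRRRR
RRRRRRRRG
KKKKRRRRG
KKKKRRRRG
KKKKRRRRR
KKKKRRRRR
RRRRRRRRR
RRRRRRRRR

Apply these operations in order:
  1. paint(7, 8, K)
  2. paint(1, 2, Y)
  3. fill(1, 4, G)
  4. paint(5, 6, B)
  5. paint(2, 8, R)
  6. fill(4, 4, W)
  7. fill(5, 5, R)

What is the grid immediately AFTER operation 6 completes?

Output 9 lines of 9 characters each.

After op 1 paint(7,8,K):
RRRRRRRRR
RRRRRRRRR
RRRRRRRRG
KKKKRRRRG
KKKKRRRRG
KKKKRRRRR
KKKKRRRRR
RRRRRRRRK
RRRRRRRRR
After op 2 paint(1,2,Y):
RRRRRRRRR
RRYRRRRRR
RRRRRRRRG
KKKKRRRRG
KKKKRRRRG
KKKKRRRRR
KKKKRRRRR
RRRRRRRRK
RRRRRRRRR
After op 3 fill(1,4,G) [60 cells changed]:
GGGGGGGGG
GGYGGGGGG
GGGGGGGGG
KKKKGGGGG
KKKKGGGGG
KKKKGGGGG
KKKKGGGGG
GGGGGGGGK
GGGGGGGGG
After op 4 paint(5,6,B):
GGGGGGGGG
GGYGGGGGG
GGGGGGGGG
KKKKGGGGG
KKKKGGGGG
KKKKGGBGG
KKKKGGGGG
GGGGGGGGK
GGGGGGGGG
After op 5 paint(2,8,R):
GGGGGGGGG
GGYGGGGGG
GGGGGGGGR
KKKKGGGGG
KKKKGGGGG
KKKKGGBGG
KKKKGGGGG
GGGGGGGGK
GGGGGGGGG
After op 6 fill(4,4,W) [61 cells changed]:
WWWWWWWWW
WWYWWWWWW
WWWWWWWWR
KKKKWWWWW
KKKKWWWWW
KKKKWWBWW
KKKKWWWWW
WWWWWWWWK
WWWWWWWWW

Answer: WWWWWWWWW
WWYWWWWWW
WWWWWWWWR
KKKKWWWWW
KKKKWWWWW
KKKKWWBWW
KKKKWWWWW
WWWWWWWWK
WWWWWWWWW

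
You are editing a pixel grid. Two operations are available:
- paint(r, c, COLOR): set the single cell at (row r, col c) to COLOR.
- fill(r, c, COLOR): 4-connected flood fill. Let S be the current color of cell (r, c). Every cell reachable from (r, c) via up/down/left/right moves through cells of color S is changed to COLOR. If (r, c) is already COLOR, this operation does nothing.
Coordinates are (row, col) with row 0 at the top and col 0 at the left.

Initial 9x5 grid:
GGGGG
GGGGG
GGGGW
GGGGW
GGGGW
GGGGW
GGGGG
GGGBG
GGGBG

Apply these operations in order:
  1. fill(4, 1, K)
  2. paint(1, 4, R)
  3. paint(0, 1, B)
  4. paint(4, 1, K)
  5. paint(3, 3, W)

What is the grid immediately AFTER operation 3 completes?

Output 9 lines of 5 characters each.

Answer: KBKKK
KKKKR
KKKKW
KKKKW
KKKKW
KKKKW
KKKKK
KKKBK
KKKBK

Derivation:
After op 1 fill(4,1,K) [39 cells changed]:
KKKKK
KKKKK
KKKKW
KKKKW
KKKKW
KKKKW
KKKKK
KKKBK
KKKBK
After op 2 paint(1,4,R):
KKKKK
KKKKR
KKKKW
KKKKW
KKKKW
KKKKW
KKKKK
KKKBK
KKKBK
After op 3 paint(0,1,B):
KBKKK
KKKKR
KKKKW
KKKKW
KKKKW
KKKKW
KKKKK
KKKBK
KKKBK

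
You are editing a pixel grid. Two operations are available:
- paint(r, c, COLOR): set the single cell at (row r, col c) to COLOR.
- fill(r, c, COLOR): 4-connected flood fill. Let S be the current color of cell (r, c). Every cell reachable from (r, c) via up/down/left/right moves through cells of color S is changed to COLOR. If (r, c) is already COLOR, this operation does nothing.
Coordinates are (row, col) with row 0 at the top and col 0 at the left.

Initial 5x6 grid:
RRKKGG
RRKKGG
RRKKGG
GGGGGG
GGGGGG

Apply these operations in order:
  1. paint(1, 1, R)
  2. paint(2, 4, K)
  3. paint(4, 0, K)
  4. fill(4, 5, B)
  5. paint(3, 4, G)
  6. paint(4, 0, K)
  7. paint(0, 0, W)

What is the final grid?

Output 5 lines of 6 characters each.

Answer: WRKKBB
RRKKBB
RRKKKB
BBBBGB
KBBBBB

Derivation:
After op 1 paint(1,1,R):
RRKKGG
RRKKGG
RRKKGG
GGGGGG
GGGGGG
After op 2 paint(2,4,K):
RRKKGG
RRKKGG
RRKKKG
GGGGGG
GGGGGG
After op 3 paint(4,0,K):
RRKKGG
RRKKGG
RRKKKG
GGGGGG
KGGGGG
After op 4 fill(4,5,B) [16 cells changed]:
RRKKBB
RRKKBB
RRKKKB
BBBBBB
KBBBBB
After op 5 paint(3,4,G):
RRKKBB
RRKKBB
RRKKKB
BBBBGB
KBBBBB
After op 6 paint(4,0,K):
RRKKBB
RRKKBB
RRKKKB
BBBBGB
KBBBBB
After op 7 paint(0,0,W):
WRKKBB
RRKKBB
RRKKKB
BBBBGB
KBBBBB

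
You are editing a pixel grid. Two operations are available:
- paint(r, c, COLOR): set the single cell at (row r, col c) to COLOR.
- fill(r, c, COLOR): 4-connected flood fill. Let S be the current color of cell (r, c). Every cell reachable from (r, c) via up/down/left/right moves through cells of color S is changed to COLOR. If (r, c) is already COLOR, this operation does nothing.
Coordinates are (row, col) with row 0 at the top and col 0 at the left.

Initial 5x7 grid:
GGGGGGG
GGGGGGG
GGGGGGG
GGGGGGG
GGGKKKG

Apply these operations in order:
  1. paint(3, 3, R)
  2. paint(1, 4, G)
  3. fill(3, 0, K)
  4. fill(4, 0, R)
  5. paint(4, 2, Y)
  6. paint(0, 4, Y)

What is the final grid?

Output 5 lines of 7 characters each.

After op 1 paint(3,3,R):
GGGGGGG
GGGGGGG
GGGGGGG
GGGRGGG
GGGKKKG
After op 2 paint(1,4,G):
GGGGGGG
GGGGGGG
GGGGGGG
GGGRGGG
GGGKKKG
After op 3 fill(3,0,K) [31 cells changed]:
KKKKKKK
KKKKKKK
KKKKKKK
KKKRKKK
KKKKKKK
After op 4 fill(4,0,R) [34 cells changed]:
RRRRRRR
RRRRRRR
RRRRRRR
RRRRRRR
RRRRRRR
After op 5 paint(4,2,Y):
RRRRRRR
RRRRRRR
RRRRRRR
RRRRRRR
RRYRRRR
After op 6 paint(0,4,Y):
RRRRYRR
RRRRRRR
RRRRRRR
RRRRRRR
RRYRRRR

Answer: RRRRYRR
RRRRRRR
RRRRRRR
RRRRRRR
RRYRRRR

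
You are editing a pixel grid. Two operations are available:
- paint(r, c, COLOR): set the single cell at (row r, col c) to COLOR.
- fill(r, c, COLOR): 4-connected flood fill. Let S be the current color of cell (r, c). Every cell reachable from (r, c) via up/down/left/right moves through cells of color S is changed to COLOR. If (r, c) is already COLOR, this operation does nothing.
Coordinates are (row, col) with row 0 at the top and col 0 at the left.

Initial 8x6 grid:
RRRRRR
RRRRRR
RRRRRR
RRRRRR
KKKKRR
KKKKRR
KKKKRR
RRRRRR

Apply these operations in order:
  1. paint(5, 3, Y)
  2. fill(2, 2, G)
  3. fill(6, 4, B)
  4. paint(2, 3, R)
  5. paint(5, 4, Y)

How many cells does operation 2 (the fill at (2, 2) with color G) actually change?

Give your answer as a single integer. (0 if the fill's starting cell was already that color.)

Answer: 36

Derivation:
After op 1 paint(5,3,Y):
RRRRRR
RRRRRR
RRRRRR
RRRRRR
KKKKRR
KKKYRR
KKKKRR
RRRRRR
After op 2 fill(2,2,G) [36 cells changed]:
GGGGGG
GGGGGG
GGGGGG
GGGGGG
KKKKGG
KKKYGG
KKKKGG
GGGGGG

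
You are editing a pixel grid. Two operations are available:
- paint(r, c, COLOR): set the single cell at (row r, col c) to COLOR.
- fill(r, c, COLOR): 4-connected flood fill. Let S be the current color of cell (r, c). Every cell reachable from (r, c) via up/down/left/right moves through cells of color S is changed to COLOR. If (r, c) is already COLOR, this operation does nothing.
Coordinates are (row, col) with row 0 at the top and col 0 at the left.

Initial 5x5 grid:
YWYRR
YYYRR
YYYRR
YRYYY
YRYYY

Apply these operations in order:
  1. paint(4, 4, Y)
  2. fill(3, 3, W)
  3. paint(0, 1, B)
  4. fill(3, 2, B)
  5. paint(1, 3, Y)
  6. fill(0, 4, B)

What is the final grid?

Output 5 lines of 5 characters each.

After op 1 paint(4,4,Y):
YWYRR
YYYRR
YYYRR
YRYYY
YRYYY
After op 2 fill(3,3,W) [16 cells changed]:
WWWRR
WWWRR
WWWRR
WRWWW
WRWWW
After op 3 paint(0,1,B):
WBWRR
WWWRR
WWWRR
WRWWW
WRWWW
After op 4 fill(3,2,B) [16 cells changed]:
BBBRR
BBBRR
BBBRR
BRBBB
BRBBB
After op 5 paint(1,3,Y):
BBBRR
BBBYR
BBBRR
BRBBB
BRBBB
After op 6 fill(0,4,B) [5 cells changed]:
BBBBB
BBBYB
BBBBB
BRBBB
BRBBB

Answer: BBBBB
BBBYB
BBBBB
BRBBB
BRBBB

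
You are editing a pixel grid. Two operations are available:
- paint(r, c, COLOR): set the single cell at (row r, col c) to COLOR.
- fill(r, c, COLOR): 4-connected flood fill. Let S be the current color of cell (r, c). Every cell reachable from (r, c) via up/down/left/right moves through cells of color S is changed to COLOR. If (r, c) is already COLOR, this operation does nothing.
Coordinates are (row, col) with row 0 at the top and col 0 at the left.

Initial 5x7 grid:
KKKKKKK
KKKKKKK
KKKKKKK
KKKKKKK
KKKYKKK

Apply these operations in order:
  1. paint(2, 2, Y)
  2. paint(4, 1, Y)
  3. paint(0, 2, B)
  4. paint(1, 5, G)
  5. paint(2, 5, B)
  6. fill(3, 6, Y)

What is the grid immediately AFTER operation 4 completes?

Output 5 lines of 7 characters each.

After op 1 paint(2,2,Y):
KKKKKKK
KKKKKKK
KKYKKKK
KKKKKKK
KKKYKKK
After op 2 paint(4,1,Y):
KKKKKKK
KKKKKKK
KKYKKKK
KKKKKKK
KYKYKKK
After op 3 paint(0,2,B):
KKBKKKK
KKKKKKK
KKYKKKK
KKKKKKK
KYKYKKK
After op 4 paint(1,5,G):
KKBKKKK
KKKKKGK
KKYKKKK
KKKKKKK
KYKYKKK

Answer: KKBKKKK
KKKKKGK
KKYKKKK
KKKKKKK
KYKYKKK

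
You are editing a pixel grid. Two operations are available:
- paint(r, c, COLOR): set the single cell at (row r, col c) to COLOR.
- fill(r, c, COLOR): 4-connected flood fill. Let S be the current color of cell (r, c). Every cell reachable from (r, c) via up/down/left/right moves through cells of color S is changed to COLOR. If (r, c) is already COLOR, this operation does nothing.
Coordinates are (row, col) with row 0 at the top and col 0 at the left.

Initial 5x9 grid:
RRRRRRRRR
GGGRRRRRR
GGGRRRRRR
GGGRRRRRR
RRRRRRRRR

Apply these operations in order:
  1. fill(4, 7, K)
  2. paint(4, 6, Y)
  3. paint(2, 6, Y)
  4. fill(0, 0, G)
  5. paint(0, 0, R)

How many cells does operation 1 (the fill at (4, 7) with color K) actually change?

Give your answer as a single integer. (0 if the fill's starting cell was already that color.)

Answer: 36

Derivation:
After op 1 fill(4,7,K) [36 cells changed]:
KKKKKKKKK
GGGKKKKKK
GGGKKKKKK
GGGKKKKKK
KKKKKKKKK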